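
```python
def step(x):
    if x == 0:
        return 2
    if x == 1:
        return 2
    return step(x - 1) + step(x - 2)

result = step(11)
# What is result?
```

Build up from base cases: step(0)=2, step(1)=2, step(2)=4, step(3)=6, step(4)=10, step(5)=16, step(6)=26, ..., step(11)=288

Answer: 288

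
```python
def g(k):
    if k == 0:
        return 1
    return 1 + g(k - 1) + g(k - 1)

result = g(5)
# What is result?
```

g(k) = 1 + 2·g(k-1), g(0)=1. Closed form: (1+1)·2^5 - 1 = 63.

Answer: 63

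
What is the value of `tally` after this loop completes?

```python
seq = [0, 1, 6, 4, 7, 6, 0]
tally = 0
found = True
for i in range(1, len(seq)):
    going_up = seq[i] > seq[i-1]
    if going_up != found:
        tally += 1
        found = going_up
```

Count direction changes in [0, 1, 6, 4, 7, 6, 0]
`tally` takes the values: 0 → 1 → 2 → 3

Answer: 3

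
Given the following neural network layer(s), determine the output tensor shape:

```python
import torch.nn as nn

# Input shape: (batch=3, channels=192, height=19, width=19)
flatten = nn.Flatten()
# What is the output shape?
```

Input: (3, 192, 19, 19) -> Output: (3, 69312)

Answer: (3, 69312)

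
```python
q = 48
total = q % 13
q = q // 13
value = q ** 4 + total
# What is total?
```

Trace:
`q = 48` → q = 48
`total = q % 13` → total = 9
`q = q // 13` → q = 3
`value = q ** 4 + total` → value = 90
So total = 9

Answer: 9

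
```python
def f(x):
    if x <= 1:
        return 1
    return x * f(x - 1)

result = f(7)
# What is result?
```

f(7) = 7 * 6 * 5 * 4 * 3 * 2 * 1 = 5040

Answer: 5040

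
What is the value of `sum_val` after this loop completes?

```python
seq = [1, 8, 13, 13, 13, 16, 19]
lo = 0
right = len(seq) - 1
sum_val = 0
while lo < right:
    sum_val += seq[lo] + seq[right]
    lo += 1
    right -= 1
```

Sum of pairs from ends
`sum_val` takes the values: 0 → 20 → 44 → 70

Answer: 70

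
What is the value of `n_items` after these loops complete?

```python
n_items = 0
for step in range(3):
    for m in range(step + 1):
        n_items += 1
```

Triangle: 1 + 2 + ... + 3
`n_items` takes the values: 0 → 1 → 2 → 3 → 4 → 5 → 6

Answer: 6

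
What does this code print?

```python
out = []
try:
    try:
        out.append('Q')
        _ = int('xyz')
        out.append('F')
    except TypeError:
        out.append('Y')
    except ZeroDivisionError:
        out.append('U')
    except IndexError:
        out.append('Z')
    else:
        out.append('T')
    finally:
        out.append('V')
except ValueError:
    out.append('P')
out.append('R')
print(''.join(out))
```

Execution trace: 'Q' (try body) → 'V' (finally) → 'P' (outer except ValueError) → 'R' (after the try/except). Output: QVPR

Answer: QVPR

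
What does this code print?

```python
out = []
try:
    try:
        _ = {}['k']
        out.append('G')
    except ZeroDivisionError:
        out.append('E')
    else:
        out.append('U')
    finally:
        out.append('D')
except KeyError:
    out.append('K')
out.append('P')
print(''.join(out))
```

Execution trace: 'D' (finally) → 'K' (outer except KeyError) → 'P' (after the try/except). Output: DKP

Answer: DKP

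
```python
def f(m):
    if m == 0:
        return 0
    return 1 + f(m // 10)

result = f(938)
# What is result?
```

Count of digits of 938: 3

Answer: 3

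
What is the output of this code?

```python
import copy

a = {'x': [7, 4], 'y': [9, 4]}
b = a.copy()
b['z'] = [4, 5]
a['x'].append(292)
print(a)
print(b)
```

Key concept: shallow copy of dict with mutable values.
Step by step:
`a = {'x': [7, 4], 'y': [9, 4]}` → a = {'x': [7, 4], 'y': [9, 4]}
`b = a.copy()` → b = {'x': [7, 4], 'y': [9, 4]}
`b['z'] = [4, 5]` → b = {'x': [7, 4], 'y': [9, 4], 'z': [4, 5]}
`a['x'].append(292)` → a = {'x': [7, 4, 292], 'y': [9, 4]}; b = {'x': [7, 4, 292], 'y': [9, 4], 'z': [4, 5]}
`print(a)` → prints {'x': [7, 4, 292], 'y': [9, 4]}
`print(b)` → prints {'x': [7, 4, 292], 'y': [9, 4], 'z': [4, 5]}

Answer:
{'x': [7, 4, 292], 'y': [9, 4]}
{'x': [7, 4, 292], 'y': [9, 4], 'z': [4, 5]}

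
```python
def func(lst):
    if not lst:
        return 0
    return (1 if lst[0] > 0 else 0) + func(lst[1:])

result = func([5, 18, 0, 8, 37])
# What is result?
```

Count of positive elements in [5, 18, 0, 8, 37] = 4

Answer: 4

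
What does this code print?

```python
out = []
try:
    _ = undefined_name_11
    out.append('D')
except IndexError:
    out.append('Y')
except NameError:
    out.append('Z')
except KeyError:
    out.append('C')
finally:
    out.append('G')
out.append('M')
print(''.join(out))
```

Execution trace: 'Z' (except NameError) → 'G' (finally) → 'M' (after the try/except). Output: ZGM

Answer: ZGM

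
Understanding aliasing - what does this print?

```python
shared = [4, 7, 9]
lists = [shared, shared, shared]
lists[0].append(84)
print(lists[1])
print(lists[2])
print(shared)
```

Key concept: list of same reference.
Step by step:
`shared = [4, 7, 9]` → shared = [4, 7, 9]
`lists = [shared, shared, shared]` → lists = [[4, 7, 9], [4, 7, 9], [4, 7, 9]]
`lists[0].append(84)` → shared = [4, 7, 9, 84]; lists = [[4, 7, 9, 84], [4, 7, 9, 84], [4, 7, 9, 84]]
`print(lists[1])` → prints [4, 7, 9, 84]
`print(lists[2])` → prints [4, 7, 9, 84]
`print(shared)` → prints [4, 7, 9, 84]

Answer:
[4, 7, 9, 84]
[4, 7, 9, 84]
[4, 7, 9, 84]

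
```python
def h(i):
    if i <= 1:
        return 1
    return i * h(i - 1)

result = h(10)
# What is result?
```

h(10) = 10 * 9 * 8 * 7 * 6 * 5 * 4 * 3 * 2 * 1 = 3628800

Answer: 3628800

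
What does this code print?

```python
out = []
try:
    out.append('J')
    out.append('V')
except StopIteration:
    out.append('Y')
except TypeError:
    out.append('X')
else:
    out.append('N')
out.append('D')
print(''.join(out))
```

Execution trace: 'J' (try body) → 'V' (try body, no exception) → 'N' (else) → 'D' (after the try/except). Output: JVND

Answer: JVND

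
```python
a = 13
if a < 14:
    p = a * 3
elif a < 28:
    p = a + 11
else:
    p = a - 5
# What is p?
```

Trace:
`a = 13` → a = 13
`if a < 14: ...` → a < 14 is True → p = 39
So p = 39

Answer: 39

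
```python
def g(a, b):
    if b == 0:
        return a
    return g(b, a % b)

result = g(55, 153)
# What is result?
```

g(55, 153) -> g(153, 55) -> g(55, 43) -> g(43, 12) -> g(12, 7) -> g(7, 5) -> g(5, 2) -> g(2, 1) -> g(1, 0) -> 1

Answer: 1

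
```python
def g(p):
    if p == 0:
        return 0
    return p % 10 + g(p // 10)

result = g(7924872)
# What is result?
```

Sum of digits of 7924872: 2 + 7 + 8 + 4 + 2 + 9 + 7 = 39

Answer: 39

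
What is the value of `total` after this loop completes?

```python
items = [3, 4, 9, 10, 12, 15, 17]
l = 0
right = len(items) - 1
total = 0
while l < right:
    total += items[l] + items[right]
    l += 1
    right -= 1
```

Sum of pairs from ends
`total` takes the values: 0 → 20 → 39 → 60

Answer: 60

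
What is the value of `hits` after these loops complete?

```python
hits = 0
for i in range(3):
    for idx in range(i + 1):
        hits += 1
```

Triangle: 1 + 2 + ... + 3
`hits` takes the values: 0 → 1 → 2 → 3 → 4 → 5 → 6

Answer: 6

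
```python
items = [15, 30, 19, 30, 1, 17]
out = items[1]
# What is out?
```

Trace:
`items = [15, 30, 19, 30, 1, 17]` → items = [15, 30, 19, 30, 1, 17]
`out = items[1]` → out = 30
So out = 30

Answer: 30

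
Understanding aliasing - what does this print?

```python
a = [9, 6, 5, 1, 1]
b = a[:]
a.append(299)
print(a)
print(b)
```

Key concept: slice [:] creates copy.
Step by step:
`a = [9, 6, 5, 1, 1]` → a = [9, 6, 5, 1, 1]
`b = a[:]` → b = [9, 6, 5, 1, 1]
`a.append(299)` → a = [9, 6, 5, 1, 1, 299]
`print(a)` → prints [9, 6, 5, 1, 1, 299]
`print(b)` → prints [9, 6, 5, 1, 1]

Answer:
[9, 6, 5, 1, 1, 299]
[9, 6, 5, 1, 1]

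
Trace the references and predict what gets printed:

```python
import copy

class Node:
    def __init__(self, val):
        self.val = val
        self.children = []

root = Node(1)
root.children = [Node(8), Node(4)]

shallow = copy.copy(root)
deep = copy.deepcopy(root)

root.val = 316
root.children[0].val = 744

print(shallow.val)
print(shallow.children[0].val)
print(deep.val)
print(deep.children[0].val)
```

Key concept: deep copy with custom objects.
Step by step:
`root = Node(1)` → root = Node(val=1, children=[])
`root.children = [Node(8), Node(4)]` → root = Node(val=1, children=[Node(val=8, children=[]), Node(val=4, children=[])])
`shallow = copy.copy(root)` → shallow = Node(val=1, children=[Node(val=8, children=[]), Node(val=4, children=[])])
`deep = copy.deepcopy(root)` → deep = Node(val=1, children=[Node(val=8, children=[]), Node(val=4, children=[])])
`root.val = 316` → root = Node(val=316, children=[Node(val=8, children=[]), Node(val=4, children=[])])
`root.children[0].val = 744` → root = Node(val=316, children=[Node(val=744, children=[]), Node(val=4, children=[])]); shallow = Node(val=1, children=[Node(val=744, children=[]), Node(val=4, children=[])])
`print(shallow.val)` → prints 1
`print(shallow.children[0].val)` → prints 744
`print(deep.val)` → prints 1
`print(deep.children[0].val)` → prints 8

Answer:
1
744
1
8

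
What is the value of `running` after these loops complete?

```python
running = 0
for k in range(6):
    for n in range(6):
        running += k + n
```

Sum of all k+n for k,n in 6x6
`running` takes the values: 0 → 1 → 3 → 6 → 10 → 15 → 16 → 18 → 21 → 25 → 30 → 36 → 38 → 41 → 45 → 50 → 56 → 63 → 66 → 70 → 75 → 81 → 88 → 96 → 100 → 105 → 111 → 118 → 126 → 135 → 140 → 146 → 153 → 161 → 170 → 180

Answer: 180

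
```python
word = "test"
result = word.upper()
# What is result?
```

Trace:
`word = "test"` → word = 'test'
`result = word.upper()` → result = 'TEST'
So result = 'TEST'

Answer: 'TEST'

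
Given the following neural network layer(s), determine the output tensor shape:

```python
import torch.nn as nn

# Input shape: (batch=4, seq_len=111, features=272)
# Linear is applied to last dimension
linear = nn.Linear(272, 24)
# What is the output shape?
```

Input: (4, 111, 272) -> Output: (4, 111, 24)

Answer: (4, 111, 24)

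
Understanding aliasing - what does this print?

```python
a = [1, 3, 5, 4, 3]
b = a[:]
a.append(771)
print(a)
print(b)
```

Key concept: slice [:] creates copy.
Step by step:
`a = [1, 3, 5, 4, 3]` → a = [1, 3, 5, 4, 3]
`b = a[:]` → b = [1, 3, 5, 4, 3]
`a.append(771)` → a = [1, 3, 5, 4, 3, 771]
`print(a)` → prints [1, 3, 5, 4, 3, 771]
`print(b)` → prints [1, 3, 5, 4, 3]

Answer:
[1, 3, 5, 4, 3, 771]
[1, 3, 5, 4, 3]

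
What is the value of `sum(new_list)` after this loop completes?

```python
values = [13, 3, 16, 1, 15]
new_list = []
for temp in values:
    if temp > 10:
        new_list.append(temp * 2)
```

Sum of doubled values > 10
`new_list` takes the values: [] → [26] → [26, 32] → [26, 32, 30]
So `sum(new_list)` = 88

Answer: 88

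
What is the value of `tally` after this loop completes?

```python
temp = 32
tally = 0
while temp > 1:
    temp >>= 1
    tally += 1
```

Count right shifts until 1
`tally` takes the values: 0 → 1 → 2 → 3 → 4 → 5

Answer: 5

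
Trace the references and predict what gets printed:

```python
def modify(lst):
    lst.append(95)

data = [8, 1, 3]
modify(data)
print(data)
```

Key concept: function modifies passed list.
Step by step:
`data = [8, 1, 3]` → data = [8, 1, 3]
`modify(data)` → data = [8, 1, 3, 95]
`print(data)` → prints [8, 1, 3, 95]

Answer: [8, 1, 3, 95]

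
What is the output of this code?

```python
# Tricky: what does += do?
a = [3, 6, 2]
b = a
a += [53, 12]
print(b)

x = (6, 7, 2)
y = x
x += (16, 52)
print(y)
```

Key concept: += behavior differs for mutable vs immutable.
Step by step:
`a = [3, 6, 2]` → a = [3, 6, 2]
`b = a` → b = [3, 6, 2] (same object as a)
`a += [53, 12]` → a = [3, 6, 2, 53, 12] (same object as b); b = [3, 6, 2, 53, 12] (same object as a)
`print(b)` → prints [3, 6, 2, 53, 12]
`x = (6, 7, 2)` → x = (6, 7, 2)
`y = x` → y = (6, 7, 2)
`x += (16, 52)` → x = (6, 7, 2, 16, 52)
`print(y)` → prints (6, 7, 2)

Answer:
[3, 6, 2, 53, 12]
(6, 7, 2)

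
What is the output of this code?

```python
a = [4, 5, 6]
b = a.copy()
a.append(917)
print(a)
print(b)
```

Key concept: list.copy() creates independent copy.
Step by step:
`a = [4, 5, 6]` → a = [4, 5, 6]
`b = a.copy()` → b = [4, 5, 6]
`a.append(917)` → a = [4, 5, 6, 917]
`print(a)` → prints [4, 5, 6, 917]
`print(b)` → prints [4, 5, 6]

Answer:
[4, 5, 6, 917]
[4, 5, 6]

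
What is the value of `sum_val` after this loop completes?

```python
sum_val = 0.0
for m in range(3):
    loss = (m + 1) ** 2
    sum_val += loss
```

Sum of squared losses 1² + 2² + ... + 3²
`sum_val` takes the values: 0.0 → 1.0 → 5.0 → 14.0

Answer: 14.0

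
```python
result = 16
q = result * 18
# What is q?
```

Trace:
`result = 16` → result = 16
`q = result * 18` → q = 288
So q = 288

Answer: 288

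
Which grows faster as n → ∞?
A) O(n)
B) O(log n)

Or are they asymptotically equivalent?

O(n) vs O(log n): Higher order terms dominate.

Answer: A) O(n) grows faster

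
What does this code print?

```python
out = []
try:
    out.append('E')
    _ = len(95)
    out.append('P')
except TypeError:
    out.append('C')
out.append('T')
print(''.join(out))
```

Execution trace: 'E' (try body) → 'C' (except TypeError) → 'T' (after the try/except). Output: ECT

Answer: ECT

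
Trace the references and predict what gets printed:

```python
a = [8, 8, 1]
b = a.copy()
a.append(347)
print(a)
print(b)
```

Key concept: list.copy() creates independent copy.
Step by step:
`a = [8, 8, 1]` → a = [8, 8, 1]
`b = a.copy()` → b = [8, 8, 1]
`a.append(347)` → a = [8, 8, 1, 347]
`print(a)` → prints [8, 8, 1, 347]
`print(b)` → prints [8, 8, 1]

Answer:
[8, 8, 1, 347]
[8, 8, 1]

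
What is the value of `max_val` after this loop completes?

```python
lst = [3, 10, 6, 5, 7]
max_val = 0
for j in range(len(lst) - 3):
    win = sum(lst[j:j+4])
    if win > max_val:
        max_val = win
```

Max sum of 4-element window in [3, 10, 6, 5, 7]
`max_val` takes the values: 0 → 24 → 28

Answer: 28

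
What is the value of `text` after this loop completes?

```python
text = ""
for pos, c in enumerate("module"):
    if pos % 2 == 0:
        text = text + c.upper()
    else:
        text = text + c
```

Uppercase even positions in 'module'
`text` takes the values: "" → "M" → "Mo" → "MoD" → "MoDu" → "MoDuL" → "MoDuLe"

Answer: "MoDuLe"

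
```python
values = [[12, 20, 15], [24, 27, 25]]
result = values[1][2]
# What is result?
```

Trace:
`values = [[12, 20, 15], [24, 27, 25]]` → values = [[12, 20, 15], [24, 27, 25]]
`result = values[1][2]` → result = 25
So result = 25

Answer: 25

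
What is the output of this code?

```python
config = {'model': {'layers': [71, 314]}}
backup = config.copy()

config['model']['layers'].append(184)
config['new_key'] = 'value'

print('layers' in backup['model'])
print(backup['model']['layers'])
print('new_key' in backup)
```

Key concept: shallow copy gotcha with nested dict.
Step by step:
`config = {'model': {'layers': [71, 314]}}` → config = {'model': {'layers': [71, 314]}}
`backup = config.copy()` → backup = {'model': {'layers': [71, 314]}}
`config['model']['layers'].append(184)` → config = {'model': {'layers': [71, 314, 184]}}; backup = {'model': {'layers': [71, 314, 184]}}
`config['new_key'] = 'value'` → config = {'model': {'layers': [71, 314, 184]}, 'new_key': 'value'}
`print('layers' in backup['model'])` → prints True
`print(backup['model']['layers'])` → prints [71, 314, 184]
`print('new_key' in backup)` → prints False

Answer:
True
[71, 314, 184]
False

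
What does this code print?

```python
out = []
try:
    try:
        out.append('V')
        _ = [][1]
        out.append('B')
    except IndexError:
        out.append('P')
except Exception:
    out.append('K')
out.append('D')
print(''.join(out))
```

Execution trace: 'V' (inner try body) → 'P' (inner except IndexError) → 'D' (after the try/except). Output: VPD

Answer: VPD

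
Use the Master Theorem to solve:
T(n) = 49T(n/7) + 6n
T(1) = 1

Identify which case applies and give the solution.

a=49, b=7, f(n)=6n. log_7(49) = 2. Since c=1 < 2, Case 1 applies: T(n) = Θ(n^log_b(a)) = O(n^2).

Answer: O(n^2) - Case 1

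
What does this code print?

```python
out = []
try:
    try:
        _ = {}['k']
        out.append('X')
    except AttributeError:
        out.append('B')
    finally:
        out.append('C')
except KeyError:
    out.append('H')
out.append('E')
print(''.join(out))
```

Execution trace: 'C' (inner finally) → 'H' (outer except KeyError) → 'E' (after the try/except). Output: CHE

Answer: CHE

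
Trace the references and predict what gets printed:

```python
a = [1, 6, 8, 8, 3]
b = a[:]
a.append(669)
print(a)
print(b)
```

Key concept: slice [:] creates copy.
Step by step:
`a = [1, 6, 8, 8, 3]` → a = [1, 6, 8, 8, 3]
`b = a[:]` → b = [1, 6, 8, 8, 3]
`a.append(669)` → a = [1, 6, 8, 8, 3, 669]
`print(a)` → prints [1, 6, 8, 8, 3, 669]
`print(b)` → prints [1, 6, 8, 8, 3]

Answer:
[1, 6, 8, 8, 3, 669]
[1, 6, 8, 8, 3]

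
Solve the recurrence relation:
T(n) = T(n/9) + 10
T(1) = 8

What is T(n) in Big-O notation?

Each step divides n by 9 and adds 10. After log_9(n) steps we reach T(1)=8. So T(n) = 10·log_9(n) + 8 = O(log n).

Answer: O(log n)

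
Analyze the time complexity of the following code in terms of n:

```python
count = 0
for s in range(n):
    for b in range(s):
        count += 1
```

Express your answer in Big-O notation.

Each loop level contributes: n × n. Multiplying the contributions gives O(n^2).

Answer: O(n^2)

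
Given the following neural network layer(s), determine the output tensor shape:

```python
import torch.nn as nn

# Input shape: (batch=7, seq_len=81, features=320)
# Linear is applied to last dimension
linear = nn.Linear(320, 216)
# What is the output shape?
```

Input: (7, 81, 320) -> Output: (7, 81, 216)

Answer: (7, 81, 216)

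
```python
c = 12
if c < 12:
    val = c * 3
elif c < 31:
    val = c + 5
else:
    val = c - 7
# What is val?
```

Trace:
`c = 12` → c = 12
`if c < 12: ...` → c < 12 is False, c < 31 is True → val = 17
So val = 17

Answer: 17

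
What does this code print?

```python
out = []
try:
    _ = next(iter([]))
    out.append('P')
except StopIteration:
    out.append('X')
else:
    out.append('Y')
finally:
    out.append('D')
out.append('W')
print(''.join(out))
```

Execution trace: 'X' (except StopIteration) → 'D' (finally) → 'W' (after the try/except). Output: XDW

Answer: XDW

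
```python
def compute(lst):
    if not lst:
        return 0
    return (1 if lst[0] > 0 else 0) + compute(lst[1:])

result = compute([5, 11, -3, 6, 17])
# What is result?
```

Count of positive elements in [5, 11, -3, 6, 17] = 4

Answer: 4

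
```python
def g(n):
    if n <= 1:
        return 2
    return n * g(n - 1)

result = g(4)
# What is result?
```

g(4) = 4 * 3 * 2 * 2 = 48

Answer: 48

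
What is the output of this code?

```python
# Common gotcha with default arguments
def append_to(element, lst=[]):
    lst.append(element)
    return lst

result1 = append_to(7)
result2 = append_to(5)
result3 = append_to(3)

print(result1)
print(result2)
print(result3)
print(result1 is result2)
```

Key concept: mutable default argument gotcha.
Step by step:
`result1 = append_to(7)` → result1 = [7]
`result2 = append_to(5)` → result1 = [7, 5] (same object as result2); result2 = [7, 5] (same object as result1)
`result3 = append_to(3)` → result1 = [7, 5, 3] (same object as result2, result3); result2 = [7, 5, 3] (same object as result1, result3); result3 = [7, 5, 3] (same object as result1, result2)
`print(result1)` → prints [7, 5, 3]
`print(result2)` → prints [7, 5, 3]
`print(result3)` → prints [7, 5, 3]
`print(result1 is result2)` → prints True

Answer:
[7, 5, 3]
[7, 5, 3]
[7, 5, 3]
True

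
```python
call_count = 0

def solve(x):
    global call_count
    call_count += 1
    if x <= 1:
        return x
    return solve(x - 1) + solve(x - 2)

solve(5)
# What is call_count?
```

Calls(x) = 1 + Calls(x-1) + Calls(x-2); Calls(0)=Calls(1)=1. For x=5 this gives 15.

Answer: 15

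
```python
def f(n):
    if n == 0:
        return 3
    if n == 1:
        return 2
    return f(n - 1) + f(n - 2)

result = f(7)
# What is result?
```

Build up from base cases: f(0)=3, f(1)=2, f(2)=5, f(3)=7, f(4)=12, f(5)=19, f(6)=31, ..., f(7)=50

Answer: 50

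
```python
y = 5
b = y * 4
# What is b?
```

Trace:
`y = 5` → y = 5
`b = y * 4` → b = 20
So b = 20

Answer: 20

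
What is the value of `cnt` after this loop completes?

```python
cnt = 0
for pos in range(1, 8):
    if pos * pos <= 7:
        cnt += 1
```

Count numbers where pos² ≤ 7
`cnt` takes the values: 0 → 1 → 2

Answer: 2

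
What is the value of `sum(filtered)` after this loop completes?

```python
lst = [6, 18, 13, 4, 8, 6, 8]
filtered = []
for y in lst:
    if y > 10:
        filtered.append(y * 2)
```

Sum of doubled values > 10
`filtered` takes the values: [] → [36] → [36, 26]
So `sum(filtered)` = 62

Answer: 62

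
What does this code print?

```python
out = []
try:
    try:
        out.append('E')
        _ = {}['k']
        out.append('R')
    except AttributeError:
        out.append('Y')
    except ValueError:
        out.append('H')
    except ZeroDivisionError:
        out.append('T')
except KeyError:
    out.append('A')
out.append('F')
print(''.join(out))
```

Execution trace: 'E' (try body) → 'A' (outer except KeyError) → 'F' (after the try/except). Output: EAF

Answer: EAF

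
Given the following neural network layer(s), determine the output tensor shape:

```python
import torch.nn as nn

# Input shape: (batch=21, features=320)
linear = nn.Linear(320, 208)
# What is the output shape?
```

Input: (21, 320) -> Output: (21, 208)

Answer: (21, 208)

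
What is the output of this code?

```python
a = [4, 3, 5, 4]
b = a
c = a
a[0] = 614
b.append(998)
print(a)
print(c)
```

Key concept: multiple aliases.
Step by step:
`a = [4, 3, 5, 4]` → a = [4, 3, 5, 4]
`b = a` → b = [4, 3, 5, 4] (same object as a)
`c = a` → c = [4, 3, 5, 4] (same object as a, b)
`a[0] = 614` → a = [614, 3, 5, 4] (same object as b, c); b = [614, 3, 5, 4] (same object as a, c); c = [614, 3, 5, 4] (same object as a, b)
`b.append(998)` → a = [614, 3, 5, 4, 998] (same object as b, c); b = [614, 3, 5, 4, 998] (same object as a, c); c = [614, 3, 5, 4, 998] (same object as a, b)
`print(a)` → prints [614, 3, 5, 4, 998]
`print(c)` → prints [614, 3, 5, 4, 998]

Answer:
[614, 3, 5, 4, 998]
[614, 3, 5, 4, 998]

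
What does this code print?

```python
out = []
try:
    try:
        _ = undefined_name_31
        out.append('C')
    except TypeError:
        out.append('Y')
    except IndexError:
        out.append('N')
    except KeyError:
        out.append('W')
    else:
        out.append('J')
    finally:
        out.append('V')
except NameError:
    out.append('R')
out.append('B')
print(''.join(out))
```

Execution trace: 'V' (finally) → 'R' (outer except NameError) → 'B' (after the try/except). Output: VRB

Answer: VRB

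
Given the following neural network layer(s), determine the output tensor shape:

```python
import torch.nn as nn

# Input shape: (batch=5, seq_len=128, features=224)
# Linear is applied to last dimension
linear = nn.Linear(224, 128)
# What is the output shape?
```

Input: (5, 128, 224) -> Output: (5, 128, 128)

Answer: (5, 128, 128)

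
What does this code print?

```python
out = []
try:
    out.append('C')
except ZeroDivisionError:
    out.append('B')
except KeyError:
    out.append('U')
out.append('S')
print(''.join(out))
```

Execution trace: 'C' (try body, no exception) → 'S' (after the try/except). Output: CS

Answer: CS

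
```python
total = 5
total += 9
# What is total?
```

Trace:
`total = 5` → total = 5
`total += 9` → total = 14
So total = 14

Answer: 14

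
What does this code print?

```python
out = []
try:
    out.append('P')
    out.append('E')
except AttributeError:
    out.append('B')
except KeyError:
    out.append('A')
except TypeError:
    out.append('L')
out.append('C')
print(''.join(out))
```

Execution trace: 'P' (try body) → 'E' (try body, no exception) → 'C' (after the try/except). Output: PEC

Answer: PEC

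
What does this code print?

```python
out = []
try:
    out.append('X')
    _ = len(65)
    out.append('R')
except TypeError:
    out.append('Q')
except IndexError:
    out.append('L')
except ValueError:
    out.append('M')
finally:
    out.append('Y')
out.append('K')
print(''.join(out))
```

Execution trace: 'X' (try body) → 'Q' (except TypeError) → 'Y' (finally) → 'K' (after the try/except). Output: XQYK

Answer: XQYK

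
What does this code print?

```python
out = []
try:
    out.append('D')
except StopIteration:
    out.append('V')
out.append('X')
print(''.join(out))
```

Execution trace: 'D' (try body, no exception) → 'X' (after the try/except). Output: DX

Answer: DX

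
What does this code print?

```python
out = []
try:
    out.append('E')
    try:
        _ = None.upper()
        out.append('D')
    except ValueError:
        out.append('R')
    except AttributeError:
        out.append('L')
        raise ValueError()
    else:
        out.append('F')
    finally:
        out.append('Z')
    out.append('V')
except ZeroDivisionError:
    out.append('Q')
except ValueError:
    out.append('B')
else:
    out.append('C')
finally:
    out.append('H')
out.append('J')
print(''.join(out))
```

Execution trace: 'E' (try body) → 'L' (inner except AttributeError) → 'Z' (inner finally) → 'B' (except ValueError) → 'H' (finally) → 'J' (after the try/except). Output: ELZBHJ

Answer: ELZBHJ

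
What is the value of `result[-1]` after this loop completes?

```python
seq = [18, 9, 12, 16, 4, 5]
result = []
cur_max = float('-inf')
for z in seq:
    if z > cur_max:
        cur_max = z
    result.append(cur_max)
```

Running max ends at 18
`result` takes the values: [] → [18] → [18, 18] → [18, 18, 18] → [18, 18, 18, 18] → [18, 18, 18, 18, 18] → [18, 18, 18, 18, 18, 18]
So `result[-1]` = 18

Answer: 18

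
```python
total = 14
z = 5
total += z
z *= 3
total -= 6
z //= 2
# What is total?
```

Trace:
`total = 14` → total = 14
`z = 5` → z = 5
`total += z` → total = 19
`z *= 3` → z = 15
`total -= 6` → total = 13
`z //= 2` → z = 7
So total = 13

Answer: 13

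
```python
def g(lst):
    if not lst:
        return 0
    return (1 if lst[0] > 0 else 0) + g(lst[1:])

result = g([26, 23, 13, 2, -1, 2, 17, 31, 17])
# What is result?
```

Count of positive elements in [26, 23, 13, 2, -1, 2, 17, 31, 17] = 8

Answer: 8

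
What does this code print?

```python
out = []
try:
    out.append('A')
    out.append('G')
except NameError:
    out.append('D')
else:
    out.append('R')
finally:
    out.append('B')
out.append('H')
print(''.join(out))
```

Execution trace: 'A' (try body) → 'G' (try body, no exception) → 'R' (else) → 'B' (finally) → 'H' (after the try/except). Output: AGRBH

Answer: AGRBH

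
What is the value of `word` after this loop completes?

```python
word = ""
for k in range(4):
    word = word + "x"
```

Repeat 'x' 4 times
`word` takes the values: "" → "x" → "xx" → "xxx" → "xxxx"

Answer: "xxxx"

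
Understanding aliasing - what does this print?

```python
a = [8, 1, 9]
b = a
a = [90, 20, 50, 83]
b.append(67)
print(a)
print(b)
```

Key concept: rebinding vs mutation: a is rebound to a new list, b still points at the original.
Step by step:
`a = [8, 1, 9]` → a = [8, 1, 9]
`b = a` → b = [8, 1, 9] (same object as a)
`a = [90, 20, 50, 83]` → a = [90, 20, 50, 83]
`b.append(67)` → b = [8, 1, 9, 67]
`print(a)` → prints [90, 20, 50, 83]
`print(b)` → prints [8, 1, 9, 67]

Answer:
[90, 20, 50, 83]
[8, 1, 9, 67]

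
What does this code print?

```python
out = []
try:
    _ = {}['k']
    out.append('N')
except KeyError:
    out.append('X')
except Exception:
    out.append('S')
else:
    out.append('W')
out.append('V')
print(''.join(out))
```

Execution trace: 'X' (except KeyError) → 'V' (after the try/except). Output: XV

Answer: XV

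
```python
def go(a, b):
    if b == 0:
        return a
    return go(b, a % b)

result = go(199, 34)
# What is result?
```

go(199, 34) -> go(34, 29) -> go(29, 5) -> go(5, 4) -> go(4, 1) -> go(1, 0) -> 1

Answer: 1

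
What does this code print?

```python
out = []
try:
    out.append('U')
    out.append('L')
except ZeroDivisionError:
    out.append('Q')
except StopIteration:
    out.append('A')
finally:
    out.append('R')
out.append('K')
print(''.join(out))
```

Execution trace: 'U' (try body) → 'L' (try body, no exception) → 'R' (finally) → 'K' (after the try/except). Output: ULRK

Answer: ULRK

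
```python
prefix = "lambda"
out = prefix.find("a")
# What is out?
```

Trace:
`prefix = "lambda"` → prefix = 'lambda'
`out = prefix.find("a")` → out = 1
So out = 1

Answer: 1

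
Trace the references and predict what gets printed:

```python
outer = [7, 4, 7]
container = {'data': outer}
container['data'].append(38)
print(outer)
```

Key concept: dict holds reference to list.
Step by step:
`outer = [7, 4, 7]` → outer = [7, 4, 7]
`container = {'data': outer}` → container = {'data': [7, 4, 7]}
`container['data'].append(38)` → outer = [7, 4, 7, 38]; container = {'data': [7, 4, 7, 38]}
`print(outer)` → prints [7, 4, 7, 38]

Answer: [7, 4, 7, 38]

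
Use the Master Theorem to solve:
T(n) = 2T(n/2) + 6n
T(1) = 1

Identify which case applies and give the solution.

a=2, b=2, f(n)=6n. log_2(2) = 1. Since c=1 = 1, Case 2 applies: T(n) = Θ(n^log_b(a) · log n) = O(n log n).

Answer: O(n log n) - Case 2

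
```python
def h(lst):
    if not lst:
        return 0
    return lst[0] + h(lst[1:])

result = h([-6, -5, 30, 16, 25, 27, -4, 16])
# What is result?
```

(-6) + (-5) + 30 + 16 + 25 + 27 + (-4) + 16 + 0 = 99

Answer: 99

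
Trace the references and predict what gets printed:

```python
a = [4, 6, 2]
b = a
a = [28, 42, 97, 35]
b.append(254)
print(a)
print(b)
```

Key concept: rebinding vs mutation: a is rebound to a new list, b still points at the original.
Step by step:
`a = [4, 6, 2]` → a = [4, 6, 2]
`b = a` → b = [4, 6, 2] (same object as a)
`a = [28, 42, 97, 35]` → a = [28, 42, 97, 35]
`b.append(254)` → b = [4, 6, 2, 254]
`print(a)` → prints [28, 42, 97, 35]
`print(b)` → prints [4, 6, 2, 254]

Answer:
[28, 42, 97, 35]
[4, 6, 2, 254]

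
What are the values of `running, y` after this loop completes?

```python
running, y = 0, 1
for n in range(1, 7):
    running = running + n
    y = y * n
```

Sum and factorial of 1 to 6
`running, y` takes the values: (0, 1) → (1, 1) → (3, 1) → (3, 2) → (6, 2) → (6, 6) → (10, 6) → (10, 24) → (15, 24) → (15, 120) → (21, 120) → (21, 720)

Answer: 21, 720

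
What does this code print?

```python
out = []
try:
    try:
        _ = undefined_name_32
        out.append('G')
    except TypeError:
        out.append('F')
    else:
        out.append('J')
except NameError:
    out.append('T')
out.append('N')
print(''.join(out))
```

Execution trace: 'T' (outer except NameError) → 'N' (after the try/except). Output: TN

Answer: TN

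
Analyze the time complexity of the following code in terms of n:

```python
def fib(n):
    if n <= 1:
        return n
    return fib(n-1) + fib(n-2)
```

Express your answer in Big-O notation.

This is Recursive Fibonacci (naive). Time complexity: O(2^n).

Answer: O(2^n)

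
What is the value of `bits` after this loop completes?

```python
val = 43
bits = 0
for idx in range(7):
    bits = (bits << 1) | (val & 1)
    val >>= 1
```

Reverse lowest 7 bits of 43
`bits` takes the values: 0 → 1 → 3 → 6 → 13 → 26 → 53 → 106

Answer: 106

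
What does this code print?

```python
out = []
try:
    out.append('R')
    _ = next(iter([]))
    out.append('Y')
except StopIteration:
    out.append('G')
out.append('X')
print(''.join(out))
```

Execution trace: 'R' (try body) → 'G' (except StopIteration) → 'X' (after the try/except). Output: RGX

Answer: RGX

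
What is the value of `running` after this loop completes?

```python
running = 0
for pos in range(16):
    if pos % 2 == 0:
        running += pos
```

Sum of even numbers 0 to 15
`running` takes the values: 0 → 2 → 6 → 12 → 20 → 30 → 42 → 56

Answer: 56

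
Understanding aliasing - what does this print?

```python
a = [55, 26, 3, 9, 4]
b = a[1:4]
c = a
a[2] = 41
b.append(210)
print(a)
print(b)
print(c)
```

Key concept: slice vs alias.
Step by step:
`a = [55, 26, 3, 9, 4]` → a = [55, 26, 3, 9, 4]
`b = a[1:4]` → b = [26, 3, 9]
`c = a` → c = [55, 26, 3, 9, 4] (same object as a)
`a[2] = 41` → a = [55, 26, 41, 9, 4] (same object as c); c = [55, 26, 41, 9, 4] (same object as a)
`b.append(210)` → b = [26, 3, 9, 210]
`print(a)` → prints [55, 26, 41, 9, 4]
`print(b)` → prints [26, 3, 9, 210]
`print(c)` → prints [55, 26, 41, 9, 4]

Answer:
[55, 26, 41, 9, 4]
[26, 3, 9, 210]
[55, 26, 41, 9, 4]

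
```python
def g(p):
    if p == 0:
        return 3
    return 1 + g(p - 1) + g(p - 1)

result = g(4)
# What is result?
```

g(p) = 1 + 2·g(p-1), g(0)=3. Closed form: (3+1)·2^4 - 1 = 63.

Answer: 63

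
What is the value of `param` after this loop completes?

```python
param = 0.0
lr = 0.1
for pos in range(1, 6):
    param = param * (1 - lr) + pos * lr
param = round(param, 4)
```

Moving average with lr=0.1
`param` takes the values: 0.0 → 0.1 → 0.29 → 0.561 → 0.9049 → 1.31441 → 1.3144

Answer: 1.3144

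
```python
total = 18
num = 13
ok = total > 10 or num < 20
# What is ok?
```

Trace:
`total = 18` → total = 18
`num = 13` → num = 13
`ok = total > 10 or num < 20` → ok = True
So ok = True

Answer: True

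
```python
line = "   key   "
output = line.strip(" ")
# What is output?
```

Trace:
`line = "   key   "` → line = '   key   '
`output = line.strip(" ")` → output = 'key'
So output = 'key'

Answer: 'key'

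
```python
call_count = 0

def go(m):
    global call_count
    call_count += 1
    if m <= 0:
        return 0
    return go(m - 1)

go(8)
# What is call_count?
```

Linear recursion stepping by 1: 9 calls from m=8 down to ≤0.

Answer: 9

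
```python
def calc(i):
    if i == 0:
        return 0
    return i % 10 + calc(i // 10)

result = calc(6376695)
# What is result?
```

Sum of digits of 6376695: 5 + 9 + 6 + 6 + 7 + 3 + 6 = 42

Answer: 42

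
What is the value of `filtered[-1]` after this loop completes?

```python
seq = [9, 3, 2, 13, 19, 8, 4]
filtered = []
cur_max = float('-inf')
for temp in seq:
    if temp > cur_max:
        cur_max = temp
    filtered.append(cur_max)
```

Running max ends at 19
`filtered` takes the values: [] → [9] → [9, 9] → [9, 9, 9] → [9, 9, 9, 13] → [9, 9, 9, 13, 19] → [9, 9, 9, 13, 19, 19] → [9, 9, 9, 13, 19, 19, 19]
So `filtered[-1]` = 19

Answer: 19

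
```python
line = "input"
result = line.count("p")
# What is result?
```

Trace:
`line = "input"` → line = 'input'
`result = line.count("p")` → result = 1
So result = 1

Answer: 1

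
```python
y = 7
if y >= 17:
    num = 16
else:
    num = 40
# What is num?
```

Trace:
`y = 7` → y = 7
`if y >= 17: ...` → y >= 17 is False, take else branch → num = 40
So num = 40

Answer: 40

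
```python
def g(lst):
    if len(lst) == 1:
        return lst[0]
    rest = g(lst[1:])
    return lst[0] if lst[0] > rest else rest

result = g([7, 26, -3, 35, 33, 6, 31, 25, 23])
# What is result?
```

Recursive max over [7, 26, -3, 35, 33, 6, 31, 25, 23] = 35

Answer: 35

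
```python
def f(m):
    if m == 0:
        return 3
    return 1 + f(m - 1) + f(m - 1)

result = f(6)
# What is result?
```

f(m) = 1 + 2·f(m-1), f(0)=3. Closed form: (3+1)·2^6 - 1 = 255.

Answer: 255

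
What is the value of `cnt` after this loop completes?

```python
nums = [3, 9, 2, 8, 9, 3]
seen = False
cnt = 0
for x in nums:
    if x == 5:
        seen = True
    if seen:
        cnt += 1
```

Count elements after first 5 in [3, 9, 2, 8, 9, 3]
`cnt` takes the values: 0

Answer: 0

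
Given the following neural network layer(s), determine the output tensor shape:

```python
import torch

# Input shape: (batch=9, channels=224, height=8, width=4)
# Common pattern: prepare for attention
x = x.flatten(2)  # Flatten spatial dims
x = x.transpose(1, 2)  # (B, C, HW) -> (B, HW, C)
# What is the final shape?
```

Input: (9, 224, 8, 4) -> after flatten(2): (9, 224, 32) -> Output: (9, 32, 224)

Answer: (9, 32, 224)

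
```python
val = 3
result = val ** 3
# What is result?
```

Trace:
`val = 3` → val = 3
`result = val ** 3` → result = 27
So result = 27

Answer: 27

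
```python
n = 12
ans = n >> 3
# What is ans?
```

Trace:
`n = 12` → n = 12
`ans = n >> 3` → ans = 1
So ans = 1

Answer: 1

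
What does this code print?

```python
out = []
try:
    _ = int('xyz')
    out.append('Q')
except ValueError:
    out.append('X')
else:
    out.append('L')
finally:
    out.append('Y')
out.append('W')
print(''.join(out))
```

Execution trace: 'X' (except ValueError) → 'Y' (finally) → 'W' (after the try/except). Output: XYW

Answer: XYW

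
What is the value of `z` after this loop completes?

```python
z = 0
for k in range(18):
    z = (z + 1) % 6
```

Increment mod 6, 18 times = 0
`z` takes the values: 0 → 1 → 2 → 3 → 4 → 5 → 0 → 1 → 2 → 3 → 4 → 5 → 0 → 1 → 2 → 3 → 4 → 5 → 0

Answer: 0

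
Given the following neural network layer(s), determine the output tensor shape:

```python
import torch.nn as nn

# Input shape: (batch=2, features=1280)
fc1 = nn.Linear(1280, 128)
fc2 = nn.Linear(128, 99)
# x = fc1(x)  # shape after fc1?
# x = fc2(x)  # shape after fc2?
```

Input: (2, 1280) -> after fc1: (2, 128) -> Output: (2, 99)

Answer: (2, 99)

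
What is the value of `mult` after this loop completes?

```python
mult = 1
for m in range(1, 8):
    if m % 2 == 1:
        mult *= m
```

Product of odd numbers 1 to 7
`mult` takes the values: 1 → 3 → 15 → 105

Answer: 105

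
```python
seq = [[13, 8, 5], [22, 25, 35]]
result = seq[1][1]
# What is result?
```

Trace:
`seq = [[13, 8, 5], [22, 25, 35]]` → seq = [[13, 8, 5], [22, 25, 35]]
`result = seq[1][1]` → result = 25
So result = 25

Answer: 25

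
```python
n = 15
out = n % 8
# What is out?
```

Trace:
`n = 15` → n = 15
`out = n % 8` → out = 7
So out = 7

Answer: 7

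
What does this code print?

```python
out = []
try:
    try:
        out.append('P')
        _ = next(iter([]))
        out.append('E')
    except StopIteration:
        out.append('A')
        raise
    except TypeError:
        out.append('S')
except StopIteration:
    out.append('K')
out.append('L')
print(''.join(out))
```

Execution trace: 'P' (inner try body) → 'A' (inner except StopIteration) → 'K' (outer except StopIteration) → 'L' (after the try/except). Output: PAKL

Answer: PAKL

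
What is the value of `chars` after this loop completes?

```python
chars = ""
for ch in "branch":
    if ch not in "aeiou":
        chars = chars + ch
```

Remove vowels from 'branch'
`chars` takes the values: "" → "b" → "br" → "brn" → "brnc" → "brnch"

Answer: "brnch"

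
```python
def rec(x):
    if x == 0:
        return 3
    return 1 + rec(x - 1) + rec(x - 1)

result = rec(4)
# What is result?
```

rec(x) = 1 + 2·rec(x-1), rec(0)=3. Closed form: (3+1)·2^4 - 1 = 63.

Answer: 63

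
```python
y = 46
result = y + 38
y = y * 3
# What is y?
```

Trace:
`y = 46` → y = 46
`result = y + 38` → result = 84
`y = y * 3` → y = 138
So y = 138

Answer: 138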